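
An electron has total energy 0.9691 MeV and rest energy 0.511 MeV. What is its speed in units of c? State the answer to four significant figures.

Total energy E = γmc² gives γ = 0.9691/0.511 = 1.8965.
Hence β = √(1 − 1/γ²) = √(1 − 0.278032) = √0.721968 = 0.8497.

0.8497c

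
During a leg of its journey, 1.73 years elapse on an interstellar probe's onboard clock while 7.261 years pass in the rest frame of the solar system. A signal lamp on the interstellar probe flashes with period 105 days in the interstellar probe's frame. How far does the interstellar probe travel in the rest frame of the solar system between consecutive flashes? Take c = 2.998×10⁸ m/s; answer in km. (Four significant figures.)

1.109×10^13 km

From Δt = γΔτ: γ = 7.261/1.73 = 4.19711.
β = √(1 − 1/γ²) = 0.9712. Lab-frame period = γτ = 4.19711×105 days = 440.7 days. Distance = βc × γτ = 0.9712 × 2.998×10⁸ m/s × 38076480 s = 1.1087×10^16 m = 1.109×10^13 km.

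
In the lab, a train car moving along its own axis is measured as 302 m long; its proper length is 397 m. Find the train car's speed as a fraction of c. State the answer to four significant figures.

Length contraction gives γ = L₀/L = 397/302 = 1.3146.
β = √(1 − 1/γ²) = √0.421354 = 0.6491.

0.6491c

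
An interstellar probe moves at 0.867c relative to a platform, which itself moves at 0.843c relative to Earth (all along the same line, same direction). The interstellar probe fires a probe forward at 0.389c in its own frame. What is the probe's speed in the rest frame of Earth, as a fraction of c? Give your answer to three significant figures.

0.995c

First combine the probe and interstellar probe (S''→S'): u₁ = (0.389 + 0.867)/(1 + 0.389×0.867) = 1.256/1.337263 = 0.93923.
Then combine with the platform (S'→S): u = (0.93923 + 0.843)/(1 + 0.93923×0.843) = 1.78223/1.79177089 = 0.99468.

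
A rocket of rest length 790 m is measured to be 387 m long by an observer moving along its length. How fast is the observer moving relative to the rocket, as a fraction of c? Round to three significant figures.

Length contraction gives γ = L₀/L = 790/387 = 2.0413.
β = √(1 − 1/γ²) = √0.760014 = 0.872.

0.872c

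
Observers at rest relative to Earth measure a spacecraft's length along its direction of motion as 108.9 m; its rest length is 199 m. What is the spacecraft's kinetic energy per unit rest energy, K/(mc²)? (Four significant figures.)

0.8274

From L = L₀/γ: γ = 199/108.9 = 1.82736.
Since K = (γ−1)mc², K/(mc²) = 1.82736 − 1 = 0.8274.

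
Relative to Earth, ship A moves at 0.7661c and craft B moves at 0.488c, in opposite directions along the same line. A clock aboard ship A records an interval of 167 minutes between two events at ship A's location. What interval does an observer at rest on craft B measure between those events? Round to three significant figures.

Transform ship A's velocity into craft B's frame: (0.7661 + 0.488)/(1 + 0.7661·0.488) = 1.2541/1.3738568, so the relative speed is 0.91283c.
γ for this relative speed: γ = 1/√(1 − 0.833259) = 2.4489.
Ship A's interval is proper; time dilation gives Δt_B = γΔτ = 2.4489 × 167 minutes = 409 minutes.

409 minutes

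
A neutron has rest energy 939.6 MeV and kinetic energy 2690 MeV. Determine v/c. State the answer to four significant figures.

0.9659

K = (γ−1)mc², so γ = 1 + 2690/939.6 = 3.8629.
Then v/c = √(1 − γ⁻²) = √(1 − 0.0670152) = √0.9329848 = 0.9659.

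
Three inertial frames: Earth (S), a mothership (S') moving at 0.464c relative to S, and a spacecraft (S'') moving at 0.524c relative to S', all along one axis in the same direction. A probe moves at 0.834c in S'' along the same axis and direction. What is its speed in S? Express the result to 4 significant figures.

0.9795c

Apply u = (u'+v)/(1+u'v) twice. Probe in the mothership frame: (0.834+0.524)/(1+0.834·0.524) = 1.358/1.437016 = 0.94501c.
That velocity, transformed to the rest frame of Earth: (0.94501+0.464)/(1+0.94501·0.464) = 1.40901/1.43848464 = 0.97951c.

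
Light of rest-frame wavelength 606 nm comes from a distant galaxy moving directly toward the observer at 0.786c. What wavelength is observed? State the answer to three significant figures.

Relativistic Doppler for wavelength: λ_obs = λ_src · √((1−β)/(1+β)).
With β = 0.786: factor = √(0.214/1.786) = 0.34615.
λ_obs = 606 × 0.34615 = 210 nm.

210 nm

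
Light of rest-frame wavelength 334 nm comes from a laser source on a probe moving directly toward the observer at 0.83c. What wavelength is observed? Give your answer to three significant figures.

102 nm

Relativistic Doppler for wavelength: λ_obs = λ_src · √((1−β)/(1+β)).
With β = 0.83: factor = √(0.17/1.83) = 0.30479.
λ_obs = 334 × 0.30479 = 102 nm.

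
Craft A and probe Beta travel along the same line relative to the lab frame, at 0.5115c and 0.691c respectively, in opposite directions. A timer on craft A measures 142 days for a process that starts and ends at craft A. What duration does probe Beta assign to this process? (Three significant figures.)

309 days

Transform craft A's velocity into probe Beta's frame: (0.5115 + 0.691)/(1 + 0.5115·0.691) = 1.2025/1.3534465, so the relative speed is 0.88847c.
γ for this relative speed: γ = 1/√(1 − 0.789379) = 2.179.
Craft A's interval is proper; time dilation gives Δt_B = γΔτ = 2.179 × 142 days = 309 days.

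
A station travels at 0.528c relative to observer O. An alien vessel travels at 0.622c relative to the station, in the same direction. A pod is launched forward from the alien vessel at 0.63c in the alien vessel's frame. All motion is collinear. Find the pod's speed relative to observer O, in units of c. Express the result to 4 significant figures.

0.9678c

Compose velocities in two stages. Stage 1 (into S'): u₁ = (0.63+0.622)/(1+0.63×0.622) = 0.89952.
Stage 2 (into S): u = (0.89952+0.528)/(1+0.89952×0.528) = 0.96785, so the speed is 0.9678c.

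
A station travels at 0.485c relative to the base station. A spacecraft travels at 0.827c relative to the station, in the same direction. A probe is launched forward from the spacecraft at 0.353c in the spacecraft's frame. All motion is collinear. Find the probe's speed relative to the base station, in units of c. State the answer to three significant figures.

Apply u = (u'+v)/(1+u'v) twice. Probe in the station frame: (0.353+0.827)/(1+0.353·0.827) = 1.18/1.291931 = 0.91336c.
That velocity, transformed to the rest frame of the base station: (0.91336+0.485)/(1+0.91336·0.485) = 1.39836/1.4429796 = 0.96908c.

0.969c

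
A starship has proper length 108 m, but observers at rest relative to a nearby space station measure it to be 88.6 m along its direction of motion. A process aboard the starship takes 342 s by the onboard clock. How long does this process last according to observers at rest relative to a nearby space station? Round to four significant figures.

416.9 s

γ = L₀/L = 108/88.6 = 1.21896.
The same γ dilates the second interval: 1.21896 × 342 s = 416.9 s.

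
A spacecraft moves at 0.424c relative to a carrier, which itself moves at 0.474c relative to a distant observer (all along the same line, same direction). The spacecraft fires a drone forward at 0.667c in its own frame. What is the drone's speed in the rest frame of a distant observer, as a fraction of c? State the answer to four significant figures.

0.9439c

Compose velocities in two stages. Stage 1 (into S'): u₁ = (0.667+0.424)/(1+0.667×0.424) = 0.85048.
Stage 2 (into S): u = (0.85048+0.474)/(1+0.85048×0.474) = 0.94395, so the speed is 0.9439c.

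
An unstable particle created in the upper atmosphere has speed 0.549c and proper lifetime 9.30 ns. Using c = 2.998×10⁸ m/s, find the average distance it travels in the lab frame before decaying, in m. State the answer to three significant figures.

β² = 0.301401, so γ = 1/√0.698599 = 1.1964.
Lab-frame lifetime: Δt = γτ = 1.1964 × 9.30 ns = 11.127 ns.
Distance: d = vΔt = 0.549 × 2.998×10⁸ m/s × 1.1127×10^-8 s = 1.83 m.

1.83 m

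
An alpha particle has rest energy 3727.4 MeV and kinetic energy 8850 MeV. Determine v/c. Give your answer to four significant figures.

K = (γ−1)mc², so γ = 1 + 8850/3727.4 = 3.3743.
Then v/c = √(1 − γ⁻²) = √(1 − 0.0878279) = √0.9121721 = 0.9551.

0.9551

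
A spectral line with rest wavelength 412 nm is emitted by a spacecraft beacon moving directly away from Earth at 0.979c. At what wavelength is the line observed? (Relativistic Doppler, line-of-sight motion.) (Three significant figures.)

4000 nm

Relativistic Doppler for wavelength: λ_obs = λ_src · √((1+β)/(1−β)).
With β = 0.979: factor = √(1.979/0.021) = 9.7076.
λ_obs = 412 × 9.7076 = 4000 nm.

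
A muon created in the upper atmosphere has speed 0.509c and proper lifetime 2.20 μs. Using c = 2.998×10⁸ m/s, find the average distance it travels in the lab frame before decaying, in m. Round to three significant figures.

390 m

γ = 1/√(1 − β²) = 1/√(1 − 0.259081) = 1/√0.740919 = 1/0.860767 = 1.1618.
Lab-frame lifetime: Δt = γτ = 1.1618 × 2.20 μs = 2.556 μs.
Distance: d = vΔt = 0.509 × 2.998×10⁸ m/s × 2.5560×10^-6 s = 390 m.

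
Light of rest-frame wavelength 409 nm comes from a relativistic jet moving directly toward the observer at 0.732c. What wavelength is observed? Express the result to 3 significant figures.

Relativistic Doppler for wavelength: λ_obs = λ_src · √((1−β)/(1+β)).
With β = 0.732: factor = √(0.268/1.732) = 0.39336.
λ_obs = 409 × 0.39336 = 161 nm.

161 nm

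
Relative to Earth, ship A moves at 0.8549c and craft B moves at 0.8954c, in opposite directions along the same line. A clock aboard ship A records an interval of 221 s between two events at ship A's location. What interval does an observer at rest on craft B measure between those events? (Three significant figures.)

1690 s

Speed of ship A in craft B's frame: u = (v_A + v_B)/(1 + v_A v_B/c²) = (0.8549 + 0.8954)/(1 + 0.8549×0.8954) = 1.7503/1.76547746 = 0.9914; |u| = 0.9914c.
γ for this relative speed: γ = 1/√(1 − 0.982874) = 7.6414.
Ship A's interval is proper; time dilation gives Δt_B = γΔτ = 7.6414 × 221 s = 1690 s.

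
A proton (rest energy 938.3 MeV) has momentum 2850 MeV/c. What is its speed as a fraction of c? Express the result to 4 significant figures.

pc/(mc²) = 2850/938.3 = 3.0374 = βγ = β/√(1−β²).
So β² = x²/(1 + x²) with x = 3.0374: x² = 9.2258, β² = 9.2258/10.2258 = 0.902208, β = 0.9498.

0.9498c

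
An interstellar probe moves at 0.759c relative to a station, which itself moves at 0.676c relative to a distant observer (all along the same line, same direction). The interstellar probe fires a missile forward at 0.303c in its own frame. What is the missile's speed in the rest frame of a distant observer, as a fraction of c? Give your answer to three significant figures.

Apply u = (u'+v)/(1+u'v) twice. Missile in the station frame: (0.303+0.759)/(1+0.303·0.759) = 1.062/1.229977 = 0.86343c.
That velocity, transformed to the rest frame of a distant observer: (0.86343+0.676)/(1+0.86343·0.676) = 1.53943/1.58367868 = 0.97206c.

0.972c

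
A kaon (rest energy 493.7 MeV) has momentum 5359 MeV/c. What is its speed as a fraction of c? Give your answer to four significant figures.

pc/(mc²) = 5359/493.7 = 10.855 = βγ = β/√(1−β²).
So β² = x²/(1 + x²) with x = 10.855: x² = 117.831, β² = 117.831/118.831 = 0.991585, β = 0.9958.

0.9958c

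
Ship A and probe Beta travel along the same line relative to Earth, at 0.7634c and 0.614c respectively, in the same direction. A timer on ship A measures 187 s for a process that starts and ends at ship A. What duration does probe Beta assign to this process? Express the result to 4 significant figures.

194.9 s

Speed of ship A in probe Beta's frame: u = (v_A − v_B)/(1 − v_A v_B/c²) = (0.7634 − 0.614)/(1 − 0.7634×0.614) = 0.1494/0.5312724 = 0.28121; |u| = 0.28121c.
At |u| = 0.28121c, γ = (1 − 0.0790791)^(−1/2) = 1.0421.
Ship A's interval is proper; time dilation gives Δt_B = γΔτ = 1.0421 × 187 s = 194.9 s.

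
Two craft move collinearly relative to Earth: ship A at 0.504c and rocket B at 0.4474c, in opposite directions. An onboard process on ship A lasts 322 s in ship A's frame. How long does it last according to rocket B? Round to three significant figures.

Speed of ship A in rocket B's frame: u = (v_A + v_B)/(1 + v_A v_B/c²) = (0.504 + 0.4474)/(1 + 0.504×0.4474) = 0.9514/1.2254896 = 0.77634; |u| = 0.77634c.
γ for this relative speed: γ = 1/√(1 − 0.602704) = 1.5865.
Ship A's interval is proper; time dilation gives Δt_B = γΔτ = 1.5865 × 322 s = 511 s.

511 s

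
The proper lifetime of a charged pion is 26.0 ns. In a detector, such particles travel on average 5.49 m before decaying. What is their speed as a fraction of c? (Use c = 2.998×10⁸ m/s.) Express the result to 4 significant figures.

0.5758c

Lab distance = (lab lifetime)·v = γτ·βc, so βγ = d/(cτ) = 5.490/(2.998×10⁸ × 2.600×10^-8) = 0.70432.
With βγ = 0.70432: γ² = 1 + (βγ)² = 1.496067, and β = (βγ)/γ = 0.70432/1.22314 = 0.5758.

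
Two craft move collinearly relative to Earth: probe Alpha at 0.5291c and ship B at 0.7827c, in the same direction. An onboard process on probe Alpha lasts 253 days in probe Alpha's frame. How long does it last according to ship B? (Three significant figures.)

281 days

Transform probe Alpha's velocity into ship B's frame: (0.5291 − 0.7827)/(1 − 0.5291·0.7827) = −0.2536/0.58587343, so the relative speed is 0.43286c.
At |u| = 0.43286c, γ = (1 − 0.187368)^(−1/2) = 1.1093.
The clock on probe Alpha records proper time, so ship B measures Δt = γΔτ = 1.1093 × 253 = 281 days.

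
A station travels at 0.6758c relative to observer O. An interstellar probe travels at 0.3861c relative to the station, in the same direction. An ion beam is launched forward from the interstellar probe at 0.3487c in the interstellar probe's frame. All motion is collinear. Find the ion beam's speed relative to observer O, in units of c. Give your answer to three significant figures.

First combine the ion beam and interstellar probe (S''→S'): u₁ = (0.3487 + 0.3861)/(1 + 0.3487×0.3861) = 0.7348/1.13463307 = 0.64761.
Then combine with the station (S'→S): u = (0.64761 + 0.6758)/(1 + 0.64761×0.6758) = 1.32341/1.437654838 = 0.92053.

0.921c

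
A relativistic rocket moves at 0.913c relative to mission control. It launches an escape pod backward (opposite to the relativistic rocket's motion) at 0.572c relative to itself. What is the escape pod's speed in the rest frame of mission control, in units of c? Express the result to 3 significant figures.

Relativistic velocity addition: u = (u' + v)/(1 + u'v/c²), with u' = −0.572c and v = 0.913c.
Numerator: −0.572 + 0.913 = 0.341. Denominator: 1 + (−0.572)(0.913) = 0.477764.
u = 0.341/0.477764 = 0.71374, so the speed is 0.714c.

0.714c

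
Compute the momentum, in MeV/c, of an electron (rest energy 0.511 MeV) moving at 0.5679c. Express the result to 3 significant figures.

With β = 0.5679, γ = 1/√(1 − 0.5679²) = 1/√0.67748959 = 1.2149.
Momentum: p = γβ·mc = 1.2149 × 0.5679 × 0.511 MeV/c = 0.353 MeV/c.

0.353 MeV/c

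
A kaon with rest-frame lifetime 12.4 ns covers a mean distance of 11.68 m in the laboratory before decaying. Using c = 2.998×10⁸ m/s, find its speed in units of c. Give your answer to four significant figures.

Lab distance = (lab lifetime)·v = γτ·βc, so βγ = d/(cτ) = 11.68/(2.998×10⁸ × 1.240×10^-8) = 3.1419.
With βγ = 3.1419: γ² = 1 + (βγ)² = 10.87154, and β = (βγ)/γ = 3.1419/3.2972 = 0.9529.

0.9529c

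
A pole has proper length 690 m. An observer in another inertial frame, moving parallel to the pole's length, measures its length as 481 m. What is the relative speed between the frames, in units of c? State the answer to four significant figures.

Length contraction gives γ = L₀/L = 690/481 = 1.4345.
β = √(1 − 1/γ²) = √0.514042 = 0.7170.

0.7170c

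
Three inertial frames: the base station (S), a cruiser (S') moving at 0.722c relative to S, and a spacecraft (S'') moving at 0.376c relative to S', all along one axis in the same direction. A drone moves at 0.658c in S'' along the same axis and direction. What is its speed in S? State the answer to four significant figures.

0.9702c

Compose velocities in two stages. Stage 1 (into S'): u₁ = (0.658+0.376)/(1+0.658×0.376) = 0.82892.
Stage 2 (into S): u = (0.82892+0.722)/(1+0.82892×0.722) = 0.97025, so the speed is 0.9702c.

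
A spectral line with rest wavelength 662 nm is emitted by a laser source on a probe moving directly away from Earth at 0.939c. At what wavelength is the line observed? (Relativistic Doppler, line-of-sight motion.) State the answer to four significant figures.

3732 nm

Relativistic Doppler for wavelength: λ_obs = λ_src · √((1+β)/(1−β)).
With β = 0.939: factor = √(1.939/0.061) = 5.638.
λ_obs = 662 × 5.638 = 3732 nm.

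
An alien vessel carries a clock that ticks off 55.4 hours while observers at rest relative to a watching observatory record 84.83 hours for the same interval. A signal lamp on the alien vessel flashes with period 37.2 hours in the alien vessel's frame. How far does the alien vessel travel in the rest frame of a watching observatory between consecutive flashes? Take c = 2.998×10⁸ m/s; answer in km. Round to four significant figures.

4.656×10^10 km

From Δt = γΔτ: γ = 84.83/55.4 = 1.53123.
β = √(1 − 1/γ²) = 0.7573. Lab-frame period = γτ = 1.53123×37.2 hours = 56.962 hours. Distance = βc × γτ = 0.7573 × 2.998×10⁸ m/s × 205063.2 s = 4.6557×10^13 m = 4.656×10^10 km.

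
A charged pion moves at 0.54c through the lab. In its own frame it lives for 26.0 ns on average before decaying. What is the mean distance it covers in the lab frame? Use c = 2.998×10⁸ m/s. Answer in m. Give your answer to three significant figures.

β² = 0.2916, so γ = 1/√0.7084 = 1.1881.
Lab-frame lifetime: Δt = γτ = 1.1881 × 26.0 ns = 30.891 ns.
Distance: d = vΔt = 0.54 × 2.998×10⁸ m/s × 3.0891×10^-8 s = 5.00 m.

5.00 m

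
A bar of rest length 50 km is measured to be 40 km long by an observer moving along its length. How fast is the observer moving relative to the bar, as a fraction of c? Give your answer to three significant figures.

Length contraction gives γ = L₀/L = 50/40 = 1.25.
β = √(1 − 1/γ²) = √0.36 = 0.600.

0.600c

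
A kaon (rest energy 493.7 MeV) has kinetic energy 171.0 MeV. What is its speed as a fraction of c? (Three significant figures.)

0.670c

γ = 1 + K/(mc²) = 1 + 171.0/493.7 = 1.3464.
β = √(1 − 1/γ²) = √(1 − 0.551635) = √0.448365 = 0.670.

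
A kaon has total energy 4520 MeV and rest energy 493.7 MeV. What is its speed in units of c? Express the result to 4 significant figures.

0.9940c

Total energy E = γmc² gives γ = 4520/493.7 = 9.1554.
Hence β = √(1 − 1/γ²) = √(1 − 0.0119301) = √0.9880699 = 0.9940.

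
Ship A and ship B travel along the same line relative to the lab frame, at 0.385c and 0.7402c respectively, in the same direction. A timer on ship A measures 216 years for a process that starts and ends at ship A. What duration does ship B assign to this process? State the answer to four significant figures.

The velocity of ship A relative to ship B is (0.385 − 0.7402)c / (1 − 0.385×0.7402) = −0.49677c; relative speed 0.49677c.
At |u| = 0.49677c, γ = (1 − 0.24678)^(−1/2) = 1.1522.
Ship A's interval is proper; time dilation gives Δt_B = γΔτ = 1.1522 × 216 years = 248.9 years.

248.9 years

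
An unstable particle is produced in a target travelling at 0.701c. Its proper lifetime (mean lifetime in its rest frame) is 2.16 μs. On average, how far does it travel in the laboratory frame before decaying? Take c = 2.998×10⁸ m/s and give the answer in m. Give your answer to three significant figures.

637 m

γ = 1/√(1 − β²) = 1/√(1 − 0.491401) = 1/√0.508599 = 1/0.713161 = 1.4022.
Lab-frame lifetime: Δt = γτ = 1.4022 × 2.16 μs = 3.0288 μs.
Distance: d = vΔt = 0.701 × 2.998×10⁸ m/s × 3.0288×10^-6 s = 637 m.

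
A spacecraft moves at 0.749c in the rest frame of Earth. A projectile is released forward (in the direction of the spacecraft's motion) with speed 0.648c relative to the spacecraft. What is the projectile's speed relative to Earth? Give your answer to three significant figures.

Relativistic velocity addition: u = (u' + v)/(1 + u'v/c²), with u' = 0.648c and v = 0.749c.
Numerator: 0.648 + 0.749 = 1.397. Denominator: 1 + (0.648)(0.749) = 1.485352.
u = 1.397/1.485352 = 0.94052, so the speed is 0.941c.

0.941c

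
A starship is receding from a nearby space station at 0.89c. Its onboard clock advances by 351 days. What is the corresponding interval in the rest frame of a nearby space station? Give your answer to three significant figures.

770 days

γ = 1/√(1 − β²) = 1/√(1 − 0.7921) = 1/√0.2079 = 1/0.455961 = 2.1932.
Time dilation: Δt = γ·Δτ = 2.1932 × 351 = 770 days.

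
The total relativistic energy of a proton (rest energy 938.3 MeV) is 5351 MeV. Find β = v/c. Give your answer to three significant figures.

0.985

Total energy E = γmc² gives γ = 5351/938.3 = 5.7029.
Hence β = √(1 − 1/γ²) = √(1 − 0.0307474) = √0.9692526 = 0.985.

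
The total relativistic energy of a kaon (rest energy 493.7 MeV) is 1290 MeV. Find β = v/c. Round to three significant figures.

0.924

Total energy E = γmc² gives γ = 1290/493.7 = 2.6129.
Hence β = √(1 − 1/γ²) = √(1 − 0.146472) = √0.853528 = 0.924.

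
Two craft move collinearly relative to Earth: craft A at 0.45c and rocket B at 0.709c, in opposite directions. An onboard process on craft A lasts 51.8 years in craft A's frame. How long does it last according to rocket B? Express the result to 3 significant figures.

108 years

Transform craft A's velocity into rocket B's frame: (0.45 + 0.709)/(1 + 0.45·0.709) = 1.159/1.31905, so the relative speed is 0.87866c.
At |u| = 0.87866c, γ = (1 − 0.772043)^(−1/2) = 2.0945.
Craft A's interval is proper; time dilation gives Δt_B = γΔτ = 2.0945 × 51.8 years = 108 years.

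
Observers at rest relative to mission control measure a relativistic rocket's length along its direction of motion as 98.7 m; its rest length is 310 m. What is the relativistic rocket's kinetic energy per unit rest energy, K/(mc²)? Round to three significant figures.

From L = L₀/γ: γ = 310/98.7 = 3.14083.
K/(mc²) = γ − 1 = 3.14083 − 1 = 2.14.

2.14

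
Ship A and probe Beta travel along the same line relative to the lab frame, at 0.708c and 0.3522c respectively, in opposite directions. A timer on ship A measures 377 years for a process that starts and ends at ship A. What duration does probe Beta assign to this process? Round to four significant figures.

712.6 years

Transform ship A's velocity into probe Beta's frame: (0.708 + 0.3522)/(1 + 0.708·0.3522) = 1.0602/1.2493576, so the relative speed is 0.8486c.
At |u| = 0.8486c, γ = (1 − 0.720122)^(−1/2) = 1.8902.
Ship A's interval is proper; time dilation gives Δt_B = γΔτ = 1.8902 × 377 years = 712.6 years.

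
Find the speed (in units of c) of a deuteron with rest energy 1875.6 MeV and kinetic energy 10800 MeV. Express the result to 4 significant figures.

K = (γ−1)mc², so γ = 1 + 10800/1875.6 = 6.7582.
Then v/c = √(1 − γ⁻²) = √(1 − 0.0218946) = √0.9781054 = 0.9890.

0.9890c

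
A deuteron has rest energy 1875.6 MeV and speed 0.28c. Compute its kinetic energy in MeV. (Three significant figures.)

With β = 0.28, γ = 1/√(1 − 0.28²) = 1/√0.9216 = 1.041667.
Kinetic energy: K = (γ − 1)mc² = (1.041667 − 1) × 1875.6 MeV = 0.041667 × 1875.6 = 78.2 MeV.

78.2 MeV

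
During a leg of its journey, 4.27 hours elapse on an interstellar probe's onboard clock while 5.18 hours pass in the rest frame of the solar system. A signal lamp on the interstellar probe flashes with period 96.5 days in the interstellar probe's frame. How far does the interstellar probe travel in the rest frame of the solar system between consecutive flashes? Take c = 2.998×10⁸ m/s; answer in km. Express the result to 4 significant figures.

The time-dilation ratio gives γ = 5.18/4.27 = 1.21311.
β = √(1 − 1/γ²) = 0.56611. Lab-frame period = γτ = 1.21311×96.5 days = 117.07 days. Distance = βc × γτ = 0.56611 × 2.998×10⁸ m/s × 10114848 s = 1.7167×10^15 m = 1.717×10^12 km.

1.717×10^12 km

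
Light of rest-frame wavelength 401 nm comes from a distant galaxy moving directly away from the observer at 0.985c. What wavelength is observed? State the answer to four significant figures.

4613 nm

Relativistic Doppler for wavelength: λ_obs = λ_src · √((1+β)/(1−β)).
With β = 0.985: factor = √(1.985/0.015) = 11.504.
λ_obs = 401 × 11.504 = 4613 nm.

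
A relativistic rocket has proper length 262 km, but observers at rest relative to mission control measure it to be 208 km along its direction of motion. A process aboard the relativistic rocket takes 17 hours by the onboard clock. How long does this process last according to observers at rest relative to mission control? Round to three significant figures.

21.4 hours

From L = L₀/γ: γ = 262/208 = 1.25962.
Δt = γΔτ = 1.25962 × 17 = 21.4 hours.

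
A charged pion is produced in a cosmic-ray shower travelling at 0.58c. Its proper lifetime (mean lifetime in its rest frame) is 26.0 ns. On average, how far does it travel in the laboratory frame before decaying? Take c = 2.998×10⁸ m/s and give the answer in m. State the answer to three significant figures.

5.55 m

With β = 0.58, γ = 1/√(1 − 0.58²) = 1/√0.6636 = 1.2276.
Lab-frame lifetime: Δt = γτ = 1.2276 × 26.0 ns = 31.918 ns.
Distance: d = vΔt = 0.58 × 2.998×10⁸ m/s × 3.1918×10^-8 s = 5.55 m.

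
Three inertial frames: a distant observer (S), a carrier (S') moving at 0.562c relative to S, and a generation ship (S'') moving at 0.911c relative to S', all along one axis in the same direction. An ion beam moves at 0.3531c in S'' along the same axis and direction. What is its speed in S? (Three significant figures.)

First combine the ion beam and generation ship (S''→S'): u₁ = (0.3531 + 0.911)/(1 + 0.3531×0.911) = 1.2641/1.3216741 = 0.95644.
Then combine with the carrier (S'→S): u = (0.95644 + 0.562)/(1 + 0.95644×0.562) = 1.51844/1.53751928 = 0.98759.

0.988c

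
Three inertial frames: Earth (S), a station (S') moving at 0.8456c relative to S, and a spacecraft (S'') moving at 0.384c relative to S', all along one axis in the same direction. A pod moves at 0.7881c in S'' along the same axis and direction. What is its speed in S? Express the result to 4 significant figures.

0.9912c

Compose velocities in two stages. Stage 1 (into S'): u₁ = (0.7881+0.384)/(1+0.7881×0.384) = 0.89979.
Stage 2 (into S): u = (0.89979+0.8456)/(1+0.89979×0.8456) = 0.99121, so the speed is 0.9912c.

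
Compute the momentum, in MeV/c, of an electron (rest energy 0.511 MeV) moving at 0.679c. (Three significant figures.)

Lorentz factor: γ = (1 − 0.461041)^(−1/2) = 1.3621.
Momentum: p = γβ·mc = 1.3621 × 0.679 × 0.511 MeV/c = 0.473 MeV/c.

0.473 MeV/c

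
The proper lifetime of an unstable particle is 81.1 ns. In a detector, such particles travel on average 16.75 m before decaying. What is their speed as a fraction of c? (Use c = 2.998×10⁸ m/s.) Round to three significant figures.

0.567c

Let x = d/(cτ) = 16.75 m / (2.998×10⁸ m/s × 8.110×10^-8 s) = 0.68891. Since d = βγcτ, x = βγ = β/√(1−β²).
Solving: β² = x²/(1+x²) = 0.474597/1.474597 = 0.321849, so β = 0.567.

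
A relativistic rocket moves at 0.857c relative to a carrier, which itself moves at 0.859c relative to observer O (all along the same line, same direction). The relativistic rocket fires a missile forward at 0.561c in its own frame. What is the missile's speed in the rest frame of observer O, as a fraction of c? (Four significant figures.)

0.9967c

Apply u = (u'+v)/(1+u'v) twice. Missile in the carrier frame: (0.561+0.857)/(1+0.561·0.857) = 1.418/1.480777 = 0.95761c.
That velocity, transformed to the rest frame of observer O: (0.95761+0.859)/(1+0.95761·0.859) = 1.81661/1.82258699 = 0.99672c.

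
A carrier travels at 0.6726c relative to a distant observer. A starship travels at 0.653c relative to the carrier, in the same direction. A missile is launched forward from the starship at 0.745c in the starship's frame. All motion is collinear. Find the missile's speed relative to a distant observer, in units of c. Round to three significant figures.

0.988c

First combine the missile and starship (S''→S'): u₁ = (0.745 + 0.653)/(1 + 0.745×0.653) = 1.398/1.486485 = 0.94047.
Then combine with the carrier (S'→S): u = (0.94047 + 0.6726)/(1 + 0.94047×0.6726) = 1.61307/1.632560122 = 0.98806.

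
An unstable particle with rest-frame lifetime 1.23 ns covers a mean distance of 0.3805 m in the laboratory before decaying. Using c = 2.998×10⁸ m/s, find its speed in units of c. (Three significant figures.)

Lab distance = (lab lifetime)·v = γτ·βc, so βγ = d/(cτ) = 0.3805/(2.998×10⁸ × 1.230×10^-9) = 1.0319.
With βγ = 1.0319: γ² = 1 + (βγ)² = 2.06482, and β = (βγ)/γ = 1.0319/1.43695 = 0.718.

0.718c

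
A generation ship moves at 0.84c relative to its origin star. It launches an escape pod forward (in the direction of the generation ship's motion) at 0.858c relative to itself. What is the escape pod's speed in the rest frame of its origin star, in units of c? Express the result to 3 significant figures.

Relativistic velocity addition: u = (u' + v)/(1 + u'v/c²), with u' = 0.858c and v = 0.84c.
Numerator: 0.858 + 0.84 = 1.698. Denominator: 1 + (0.858)(0.84) = 1.72072.
u = 1.698/1.72072 = 0.9868, so the speed is 0.987c.

0.987c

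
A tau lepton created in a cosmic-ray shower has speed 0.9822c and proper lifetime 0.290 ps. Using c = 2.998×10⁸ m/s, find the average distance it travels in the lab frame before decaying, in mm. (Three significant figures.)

0.455 mm

Lorentz factor: γ = (1 − 0.96471684)^(−1/2) = 5.3237.
Lab-frame lifetime: Δt = γτ = 5.3237 × 0.290 ps = 1.5439 ps.
Distance: d = vΔt = 0.9822 × 2.998×10⁸ m/s × 1.5439×10^-12 s = 4.55×10^-4 m = 0.455 mm.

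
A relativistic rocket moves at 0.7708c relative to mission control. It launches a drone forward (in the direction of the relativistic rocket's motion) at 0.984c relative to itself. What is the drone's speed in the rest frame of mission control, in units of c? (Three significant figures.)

Relativistic velocity addition: u = (u' + v)/(1 + u'v/c²), with u' = 0.984c and v = 0.7708c.
Numerator: 0.984 + 0.7708 = 1.7548. Denominator: 1 + (0.984)(0.7708) = 1.7584672.
u = 1.7548/1.7584672 = 0.99791, so the speed is 0.998c.

0.998c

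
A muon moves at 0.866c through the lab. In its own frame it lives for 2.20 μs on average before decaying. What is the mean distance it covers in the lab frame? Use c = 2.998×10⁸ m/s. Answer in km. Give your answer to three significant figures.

γ = 1/√(1 − β²) = 1/√(1 − 0.749956) = 1/√0.250044 = 1/0.500044 = 1.9998.
Lab-frame lifetime: Δt = γτ = 1.9998 × 2.20 μs = 4.3996 μs.
Distance: d = vΔt = 0.866 × 2.998×10⁸ m/s × 4.3996×10^-6 s = 1140 m = 1.14 km.

1.14 km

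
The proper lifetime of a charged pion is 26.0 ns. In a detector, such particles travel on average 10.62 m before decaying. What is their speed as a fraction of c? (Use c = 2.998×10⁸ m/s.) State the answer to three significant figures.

d = βγcτ ⇒ βγ = d/(cτ) = 10.62 m / (7.7948 m) = 1.3624.
β = (βγ)/√(1+(βγ)²) = 1.3624/√2.85613 = 0.806.

0.806c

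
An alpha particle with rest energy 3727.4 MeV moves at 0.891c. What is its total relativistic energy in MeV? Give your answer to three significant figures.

8210 MeV

Lorentz factor: γ = (1 − 0.793881)^(−1/2) = 2.2026.
Total energy: E = γmc² = 2.2026 × 3727.4 MeV = 8210 MeV.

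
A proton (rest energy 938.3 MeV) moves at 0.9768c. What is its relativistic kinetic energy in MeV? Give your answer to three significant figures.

3440 MeV

γ = 1/√(1 − β²) = 1/√(1 − 0.95413824) = 1/√0.04586176 = 1/0.214154 = 4.6695.
Kinetic energy: K = (γ − 1)mc² = (4.6695 − 1) × 938.3 MeV = 3.6695 × 938.3 = 3440 MeV.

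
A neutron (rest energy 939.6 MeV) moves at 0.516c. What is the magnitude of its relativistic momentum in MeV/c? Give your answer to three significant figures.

With β = 0.516, γ = 1/√(1 − 0.516²) = 1/√0.733744 = 1.1674.
Momentum: p = γβ·mc = 1.1674 × 0.516 × 939.6 MeV/c = 566 MeV/c.

566 MeV/c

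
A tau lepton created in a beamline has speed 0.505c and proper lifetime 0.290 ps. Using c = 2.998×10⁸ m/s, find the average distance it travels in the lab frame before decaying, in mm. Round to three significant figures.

0.0509 mm

γ = 1/√(1 − β²) = 1/√(1 − 0.255025) = 1/√0.744975 = 1/0.863119 = 1.1586.
Lab-frame lifetime: Δt = γτ = 1.1586 × 0.290 ps = 0.33599 ps.
Distance: d = vΔt = 0.505 × 2.998×10⁸ m/s × 3.3599×10^-13 s = 5.09×10^-5 m = 0.0509 mm.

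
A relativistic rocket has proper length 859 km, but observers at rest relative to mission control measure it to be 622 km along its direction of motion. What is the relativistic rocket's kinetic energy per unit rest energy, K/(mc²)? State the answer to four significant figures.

γ = L₀/L = 859/622 = 1.38103.
K/(mc²) = γ − 1 = 1.38103 − 1 = 0.3810.

0.3810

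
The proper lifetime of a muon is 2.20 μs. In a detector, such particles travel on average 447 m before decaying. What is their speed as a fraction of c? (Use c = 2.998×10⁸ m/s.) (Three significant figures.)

d = βγcτ ⇒ βγ = d/(cτ) = 447.0 m / (659.56 m) = 0.67772.
β = (βγ)/√(1+(βγ)²) = 0.67772/√1.459304 = 0.561.

0.561c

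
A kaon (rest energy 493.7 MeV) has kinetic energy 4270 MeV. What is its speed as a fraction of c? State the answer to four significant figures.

0.9946c

K = (γ−1)mc², so γ = 1 + 4270/493.7 = 9.649.
Then v/c = √(1 − γ⁻²) = √(1 − 0.0107408) = √0.9892592 = 0.9946.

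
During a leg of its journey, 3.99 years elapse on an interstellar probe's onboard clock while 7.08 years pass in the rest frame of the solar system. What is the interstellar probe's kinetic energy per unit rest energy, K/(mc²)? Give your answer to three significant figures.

0.774

The time-dilation ratio gives γ = 7.08/3.99 = 1.77444.
Since K = (γ−1)mc², K/(mc²) = 1.77444 − 1 = 0.774.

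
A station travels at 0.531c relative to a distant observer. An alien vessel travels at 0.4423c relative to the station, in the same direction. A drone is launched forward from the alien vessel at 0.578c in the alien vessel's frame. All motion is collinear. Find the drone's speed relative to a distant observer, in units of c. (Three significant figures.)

Apply u = (u'+v)/(1+u'v) twice. Drone in the station frame: (0.578+0.4423)/(1+0.578·0.4423) = 1.0203/1.2556494 = 0.81257c.
That velocity, transformed to the rest frame of a distant observer: (0.81257+0.531)/(1+0.81257·0.531) = 1.34357/1.43147467 = 0.93859c.

0.939c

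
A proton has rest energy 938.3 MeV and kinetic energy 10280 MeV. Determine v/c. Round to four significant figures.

0.9965

K = (γ−1)mc², so γ = 1 + 10280/938.3 = 11.956.
Then v/c = √(1 − γ⁻²) = √(1 − 0.00699565) = √0.99300435 = 0.9965.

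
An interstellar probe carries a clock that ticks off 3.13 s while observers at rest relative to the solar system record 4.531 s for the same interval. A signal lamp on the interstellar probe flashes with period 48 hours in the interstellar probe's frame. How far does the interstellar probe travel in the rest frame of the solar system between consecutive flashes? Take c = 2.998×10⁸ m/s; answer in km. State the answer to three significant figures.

5.42×10^10 km

The time-dilation ratio gives γ = 4.531/3.13 = 1.4476.
β = √(1 − 1/γ²) = 0.72305. Lab-frame period = γτ = 1.4476×48 hours = 69.485 hours. Distance = βc × γτ = 0.72305 × 2.998×10⁸ m/s × 250146 s = 5.4224×10^13 m = 5.42×10^10 km.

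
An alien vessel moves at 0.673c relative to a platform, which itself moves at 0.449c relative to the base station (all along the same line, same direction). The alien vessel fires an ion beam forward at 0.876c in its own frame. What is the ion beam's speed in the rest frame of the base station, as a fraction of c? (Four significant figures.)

Apply u = (u'+v)/(1+u'v) twice. Ion beam in the platform frame: (0.876+0.673)/(1+0.876·0.673) = 1.549/1.589548 = 0.97449c.
That velocity, transformed to the rest frame of the base station: (0.97449+0.449)/(1+0.97449·0.449) = 1.42349/1.43754601 = 0.99022c.

0.9902c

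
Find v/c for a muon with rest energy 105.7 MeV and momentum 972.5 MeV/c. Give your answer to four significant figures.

0.9941

pc/(mc²) = 972.5/105.7 = 9.2006 = βγ = β/√(1−β²).
So β² = x²/(1 + x²) with x = 9.2006: x² = 84.651, β² = 84.651/85.651 = 0.988325, β = 0.9941.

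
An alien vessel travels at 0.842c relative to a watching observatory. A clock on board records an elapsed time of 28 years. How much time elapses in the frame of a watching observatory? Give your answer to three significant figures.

51.9 years

γ = 1/√(1 − β²) = 1/√(1 − 0.708964) = 1/√0.291036 = 1/0.539478 = 1.8536.
Time dilation: Δt = γ·Δτ = 1.8536 × 28 = 51.9 years.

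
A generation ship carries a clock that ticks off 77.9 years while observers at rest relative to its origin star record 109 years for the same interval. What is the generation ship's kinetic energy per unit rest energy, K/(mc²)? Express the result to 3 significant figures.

0.399

γ = Δt/Δτ = 109/77.9 = 1.39923.
Since K = (γ−1)mc², K/(mc²) = 1.39923 − 1 = 0.399.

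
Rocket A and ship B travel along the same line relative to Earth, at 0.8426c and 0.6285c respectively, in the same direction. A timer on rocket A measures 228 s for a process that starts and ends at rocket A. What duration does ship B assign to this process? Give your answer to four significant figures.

Transform rocket A's velocity into ship B's frame: (0.8426 − 0.6285)/(1 − 0.8426·0.6285) = 0.2141/0.4704259, so the relative speed is 0.45512c.
At |u| = 0.45512c, γ = (1 − 0.207134)^(−1/2) = 1.1231.
Rocket A's interval is proper; time dilation gives Δt_B = γΔτ = 1.1231 × 228 s = 256.1 s.

256.1 s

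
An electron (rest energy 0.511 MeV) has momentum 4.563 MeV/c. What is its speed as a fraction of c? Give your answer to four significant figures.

0.9938c

pc/(mc²) = 4.563/0.511 = 8.9295 = βγ = β/√(1−β²).
So β² = x²/(1 + x²) with x = 8.9295: x² = 79.736, β² = 79.736/80.736 = 0.987614, β = 0.9938.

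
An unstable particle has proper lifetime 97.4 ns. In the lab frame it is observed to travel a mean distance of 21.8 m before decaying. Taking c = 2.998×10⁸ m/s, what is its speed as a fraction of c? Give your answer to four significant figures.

d = βγcτ ⇒ βγ = d/(cτ) = 21.80 m / (29.20052 m) = 0.74656.
β = (βγ)/√(1+(βγ)²) = 0.74656/√1.557352 = 0.5982.

0.5982c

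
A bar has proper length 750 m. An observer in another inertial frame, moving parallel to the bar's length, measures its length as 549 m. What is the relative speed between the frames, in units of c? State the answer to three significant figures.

Length contraction gives γ = L₀/L = 750/549 = 1.3661.
β = √(1 − 1/γ²) = √0.46416 = 0.681.

0.681c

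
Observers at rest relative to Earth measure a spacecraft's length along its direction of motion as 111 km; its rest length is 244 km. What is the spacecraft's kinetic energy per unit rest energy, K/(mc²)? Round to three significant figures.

Length contraction gives γ = L₀/L = 244/111 = 2.1982.
K/(mc²) = γ − 1 = 2.1982 − 1 = 1.20.

1.20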